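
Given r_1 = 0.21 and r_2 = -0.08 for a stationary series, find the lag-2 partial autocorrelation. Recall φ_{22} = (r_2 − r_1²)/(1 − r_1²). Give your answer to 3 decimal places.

-0.130

φ_{22} = (r_2 − r_1²) / (1 − r_1²)
r_1² = (0.21)² = 0.0441
Numerator = -0.08 − 0.0441 = -0.1241; denominator = 1 − 0.0441 = 0.9559
φ_{22} = -0.1241 / 0.9559 = -0.130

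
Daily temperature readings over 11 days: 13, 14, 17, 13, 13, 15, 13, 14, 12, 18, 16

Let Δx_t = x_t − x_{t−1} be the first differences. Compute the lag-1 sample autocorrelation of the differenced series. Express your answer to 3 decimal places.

First differences Δx: 1, 3, -4, 0, 2, -2, 1, -2, 6, -2
Mean of differences = 0.3000
Numerator Σ(Δx_t−Δx̄)(Δx_{t+1}−Δx̄) = -42.2900
Denominator Σ(Δx_t−Δx̄)² = 78.1000
r_1(Δx) = -42.2900 / 78.1000 = -0.541

-0.541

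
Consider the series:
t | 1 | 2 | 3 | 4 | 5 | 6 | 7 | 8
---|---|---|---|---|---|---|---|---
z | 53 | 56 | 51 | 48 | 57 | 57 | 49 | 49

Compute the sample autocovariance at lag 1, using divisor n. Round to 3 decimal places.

Mean z̄ = (53 + 56 + 51 + 48 + 57 + 57 + 49 + 49)/8 = 52.5000
Σ_{t=1}^{7}(z_t−z̄)(z_{t+1}−z̄) = -0.2500
γ_1 = -0.2500 / 8 = -0.031

-0.031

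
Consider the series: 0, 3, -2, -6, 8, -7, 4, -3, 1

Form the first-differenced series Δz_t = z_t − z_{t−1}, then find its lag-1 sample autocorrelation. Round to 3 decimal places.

-0.807

First differences Δz: 3, -5, -4, 14, -15, 11, -7, 4
Mean of differences = 0.1250
Numerator Σ(Δz_t−Δz̄)(Δz_{t+1}−Δz̄) = -530.2656
Denominator Σ(Δz_t−Δz̄)² = 656.8750
r_1(Δz) = -530.2656 / 656.8750 = -0.807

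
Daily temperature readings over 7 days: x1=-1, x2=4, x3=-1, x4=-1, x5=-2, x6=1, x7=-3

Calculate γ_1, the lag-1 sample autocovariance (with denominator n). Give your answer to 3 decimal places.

-1.394

Mean x̄ = (-1 + 4 − 1 − 1 − 2 + 1 − 3)/7 = -0.4286
Σ_{t=1}^{6}(x_t−x̄)(x_{t+1}−x̄) = -9.7551
γ_1 = -9.7551 / 7 = -1.394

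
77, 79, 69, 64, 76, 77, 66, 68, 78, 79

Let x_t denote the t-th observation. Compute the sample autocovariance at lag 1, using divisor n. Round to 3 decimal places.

3.501

Mean x̄ = (77 + 79 + 69 + 64 + 76 + 77 + 66 + 68 + 78 + 79)/10 = 73.3000
Σ_{t=1}^{9}(x_t−x̄)(x_{t+1}−x̄) = 35.0100
γ_1 = 35.0100 / 10 = 3.501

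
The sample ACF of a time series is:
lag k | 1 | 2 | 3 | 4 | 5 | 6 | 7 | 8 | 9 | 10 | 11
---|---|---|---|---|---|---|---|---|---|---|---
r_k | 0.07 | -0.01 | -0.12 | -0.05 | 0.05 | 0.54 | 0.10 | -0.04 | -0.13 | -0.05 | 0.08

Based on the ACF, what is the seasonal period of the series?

The largest autocorrelation is r_6 = 0.54; the remaining lags stay at or below 0.10.
The dominant spike at lag 6 indicates a seasonal period of 6.

6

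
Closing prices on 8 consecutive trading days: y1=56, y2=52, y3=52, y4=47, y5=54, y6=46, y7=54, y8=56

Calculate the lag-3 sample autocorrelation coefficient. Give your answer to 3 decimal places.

-0.215

Mean ȳ = (56 + 52 + 52 + 47 + 54 + 46 + 54 + 56)/8 = 52.1250
Numerator Σ_{t=1}^{5}(y_t−ȳ)(y_{t+3}−ȳ) = -21.6719
Denominator Σ(y_t−ȳ)² = 100.8750
r_3 = -21.6719 / 100.8750 = -0.215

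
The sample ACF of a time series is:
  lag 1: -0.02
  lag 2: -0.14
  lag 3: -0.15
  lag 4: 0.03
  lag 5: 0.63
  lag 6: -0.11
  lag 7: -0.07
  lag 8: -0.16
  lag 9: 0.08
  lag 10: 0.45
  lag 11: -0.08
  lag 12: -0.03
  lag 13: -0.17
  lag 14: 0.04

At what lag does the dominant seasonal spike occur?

5

The largest autocorrelation is r_5 = 0.63, with a weaker echo at lag 10 (0.45); the remaining lags stay at or below 0.08.
The dominant spike at lag 5 indicates a seasonal period of 5.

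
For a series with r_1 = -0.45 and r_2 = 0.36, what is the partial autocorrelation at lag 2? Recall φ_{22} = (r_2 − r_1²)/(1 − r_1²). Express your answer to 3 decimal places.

0.197

φ_{22} = (r_2 − r_1²) / (1 − r_1²)
r_1² = (-0.45)² = 0.2025
Numerator = 0.36 − 0.2025 = 0.1575; denominator = 1 − 0.2025 = 0.7975
φ_{22} = 0.1575 / 0.7975 = 0.197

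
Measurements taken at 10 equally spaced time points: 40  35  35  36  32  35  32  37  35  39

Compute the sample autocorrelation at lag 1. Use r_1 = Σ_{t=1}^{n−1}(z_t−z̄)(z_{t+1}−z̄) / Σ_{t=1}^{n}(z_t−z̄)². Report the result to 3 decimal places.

-0.125

Mean z̄ = (40 + 35 + 35 + 36 + 32 + 35 + 32 + 37 + 35 + 39)/10 = 35.6000
Numerator Σ_{t=1}^{9}(z_t−z̄)(z_{t+1}−z̄) = -7.5600
Denominator Σ(z_t−z̄)² = 60.4000
r_1 = -7.5600 / 60.4000 = -0.125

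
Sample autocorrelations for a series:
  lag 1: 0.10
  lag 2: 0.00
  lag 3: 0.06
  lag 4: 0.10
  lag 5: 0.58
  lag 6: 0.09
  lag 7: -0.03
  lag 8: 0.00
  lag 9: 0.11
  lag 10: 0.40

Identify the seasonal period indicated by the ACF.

The largest autocorrelation is r_5 = 0.58, with a weaker echo at lag 10 (0.40); the remaining lags stay at or below 0.11.
The dominant spike at lag 5 indicates a seasonal period of 5.

5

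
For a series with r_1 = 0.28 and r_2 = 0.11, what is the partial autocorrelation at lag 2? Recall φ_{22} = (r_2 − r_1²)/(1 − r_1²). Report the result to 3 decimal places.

0.034

φ_{22} = (r_2 − r_1²) / (1 − r_1²)
r_1² = (0.28)² = 0.0784
Numerator = 0.11 − 0.0784 = 0.0316; denominator = 1 − 0.0784 = 0.9216
φ_{22} = 0.0316 / 0.9216 = 0.034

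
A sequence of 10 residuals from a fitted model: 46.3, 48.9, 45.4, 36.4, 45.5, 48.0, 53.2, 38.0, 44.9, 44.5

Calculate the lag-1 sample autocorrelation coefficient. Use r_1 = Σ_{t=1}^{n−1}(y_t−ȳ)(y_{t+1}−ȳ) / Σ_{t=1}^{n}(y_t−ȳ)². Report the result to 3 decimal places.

Mean ȳ = (46.3 + 48.9 + 45.4 + 36.4 + 45.5 + 48.0 + 53.2 + 38.0 + 44.9 + 44.5)/10 = 45.1100
Numerator Σ_{t=1}^{9}(y_t−ȳ)(y_{t+1}−ȳ) = -31.7051
Denominator Σ(y_t−ȳ)² = 216.6490
r_1 = -31.7051 / 216.6490 = -0.146

-0.146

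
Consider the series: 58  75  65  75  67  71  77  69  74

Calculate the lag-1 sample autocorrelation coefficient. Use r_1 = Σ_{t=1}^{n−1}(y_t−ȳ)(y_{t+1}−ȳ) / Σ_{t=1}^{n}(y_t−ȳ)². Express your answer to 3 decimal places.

-0.451

Mean ȳ = (58 + 75 + 65 + 75 + 67 + 71 + 77 + 69 + 74)/9 = 70.1111
Numerator Σ_{t=1}^{8}(y_t−ȳ)(y_{t+1}−ȳ) = -133.0123
Denominator Σ(y_t−ȳ)² = 294.8889
r_1 = -133.0123 / 294.8889 = -0.451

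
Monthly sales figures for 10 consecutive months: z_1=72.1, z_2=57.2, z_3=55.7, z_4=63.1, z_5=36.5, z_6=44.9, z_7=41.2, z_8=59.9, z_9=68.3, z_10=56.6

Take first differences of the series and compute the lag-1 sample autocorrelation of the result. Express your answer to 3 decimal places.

-0.271

First differences Δz: -14.9, -1.5, 7.4, -26.6, 8.4, -3.7, 18.7, 8.4, -11.7
Mean of differences = -1.7222
Numerator Σ(Δz_t−Δz̄)(Δz_{t+1}−Δz̄) = -434.3494
Denominator Σ(Δz_t−Δz̄)² = 1601.2756
r_1(Δz) = -434.3494 / 1601.2756 = -0.271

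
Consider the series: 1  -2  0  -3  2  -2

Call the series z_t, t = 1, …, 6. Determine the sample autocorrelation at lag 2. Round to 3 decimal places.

0.471

Mean z̄ = (1 − 2 + 0 − 3 + 2 − 2)/6 = -0.6667
Deviations from mean: 1.6667, -1.3333, 0.6667, -2.3333, 2.6667, -1.3333
Numerator Σ_{t=1}^{4}(z_t−z̄)(z_{t+2}−z̄) = 9.1111
Denominator Σ(z_t−z̄)² = 19.3333
r_2 = 9.1111 / 19.3333 = 0.471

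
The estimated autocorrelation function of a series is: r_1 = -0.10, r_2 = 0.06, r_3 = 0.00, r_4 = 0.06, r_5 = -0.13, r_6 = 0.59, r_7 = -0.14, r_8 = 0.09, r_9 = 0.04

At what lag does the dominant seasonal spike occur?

6

The largest autocorrelation is r_6 = 0.59; the remaining lags stay at or below 0.09.
The dominant spike at lag 6 indicates a seasonal period of 6.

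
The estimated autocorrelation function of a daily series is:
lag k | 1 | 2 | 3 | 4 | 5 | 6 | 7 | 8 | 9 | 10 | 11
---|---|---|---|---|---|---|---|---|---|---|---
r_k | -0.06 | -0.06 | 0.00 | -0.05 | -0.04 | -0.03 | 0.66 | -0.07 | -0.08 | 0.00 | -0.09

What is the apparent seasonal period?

7

The largest autocorrelation is r_7 = 0.66; the remaining lags stay at or below 0.00.
The dominant spike at lag 7 indicates a seasonal period of 7.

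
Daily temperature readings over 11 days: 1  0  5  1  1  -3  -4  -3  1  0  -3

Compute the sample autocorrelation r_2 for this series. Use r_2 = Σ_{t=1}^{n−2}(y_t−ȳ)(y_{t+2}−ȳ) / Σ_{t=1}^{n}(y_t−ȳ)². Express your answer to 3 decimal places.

0.057

Mean ȳ = (1 + 0 + 5 + 1 + 1 − 3 − 4 − 3 + 1 + 0 − 3)/11 = -0.3636
Numerator Σ_{t=1}^{9}(y_t−ȳ)(y_{t+2}−ȳ) = 4.0083
Denominator Σ(y_t−ȳ)² = 70.5455
r_2 = 4.0083 / 70.5455 = 0.057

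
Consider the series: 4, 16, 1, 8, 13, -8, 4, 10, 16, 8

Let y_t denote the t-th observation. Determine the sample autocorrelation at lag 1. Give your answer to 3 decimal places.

-0.205

Mean ȳ = (4 + 16 + 1 + 8 + 13 − 8 + 4 + 10 + 16 + 8)/10 = 7.2000
Numerator Σ_{t=1}^{9}(y_t−ȳ)(y_{t+1}−ȳ) = -99.8400
Denominator Σ(y_t−ȳ)² = 487.6000
r_1 = -99.8400 / 487.6000 = -0.205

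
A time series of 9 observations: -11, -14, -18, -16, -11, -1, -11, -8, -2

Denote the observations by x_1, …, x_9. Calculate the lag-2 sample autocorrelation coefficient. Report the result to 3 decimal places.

-0.017

Mean x̄ = (-11 − 14 − 18 − 16 − 11 − 1 − 11 − 8 − 2)/9 = -10.2222
Σ(x_t−x̄)(x_{t+2}−x̄) = (6.0494) + (21.8272) + (6.0494) + (-53.2840) + (0.6049) + (20.4938) + (-6.3951) = -4.6543
Denominator Σ(x_t−x̄)² = 267.5556
r_2 = -4.6543 / 267.5556 = -0.017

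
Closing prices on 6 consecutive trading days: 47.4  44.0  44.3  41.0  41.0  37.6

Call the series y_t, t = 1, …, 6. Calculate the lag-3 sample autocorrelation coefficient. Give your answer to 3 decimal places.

Mean ȳ = (47.4 + 44.0 + 44.3 + 41.0 + 41.0 + 37.6)/6 = 42.5500
Σ(y_t−ȳ)(y_{t+3}−ȳ) = (-7.5175) + (-2.2475) + (-8.6625) = -18.4275
Denominator Σ(y_t−ȳ)² = 57.9950
r_3 = -18.4275 / 57.9950 = -0.318

-0.318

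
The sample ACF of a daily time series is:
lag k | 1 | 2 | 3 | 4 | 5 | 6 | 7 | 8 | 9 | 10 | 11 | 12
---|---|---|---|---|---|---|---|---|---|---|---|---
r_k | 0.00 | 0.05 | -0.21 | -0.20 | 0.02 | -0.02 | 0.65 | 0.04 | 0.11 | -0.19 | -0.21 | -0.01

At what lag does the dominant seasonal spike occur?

7

The largest autocorrelation is r_7 = 0.65; the remaining lags stay at or below 0.11.
The dominant spike at lag 7 indicates a seasonal period of 7.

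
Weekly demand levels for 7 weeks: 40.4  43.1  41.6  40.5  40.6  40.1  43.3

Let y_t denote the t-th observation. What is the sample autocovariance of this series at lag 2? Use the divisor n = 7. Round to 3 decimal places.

-0.326

Mean ȳ = (40.4 + 43.1 + 41.6 + 40.5 + 40.6 + 40.1 + 43.3)/7 = 41.3714
Σ_{t=1}^{5}(y_t−ȳ)(y_{t+2}−ȳ) = -2.2845
γ_2 = -2.2845 / 7 = -0.326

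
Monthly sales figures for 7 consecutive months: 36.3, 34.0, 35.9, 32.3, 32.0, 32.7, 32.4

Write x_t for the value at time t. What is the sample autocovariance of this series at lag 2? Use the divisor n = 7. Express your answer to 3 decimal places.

0.733

Mean x̄ = (36.3 + 34.0 + 35.9 + 32.3 + 32.0 + 32.7 + 32.4)/7 = 33.6571
Deviations: 2.6429, 0.3429, 2.2429, -1.3571, -1.6571, -0.9571, -1.2571
Σ_{t=1}^{5}(x_t−x̄)(x_{t+2}−x̄) = 5.1278
γ_2 = 5.1278 / 7 = 0.733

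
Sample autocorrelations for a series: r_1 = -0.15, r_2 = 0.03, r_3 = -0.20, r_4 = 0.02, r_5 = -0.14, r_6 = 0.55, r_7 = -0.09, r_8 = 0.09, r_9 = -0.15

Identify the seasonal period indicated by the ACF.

The largest autocorrelation is r_6 = 0.55; the remaining lags stay at or below 0.09.
The dominant spike at lag 6 indicates a seasonal period of 6.

6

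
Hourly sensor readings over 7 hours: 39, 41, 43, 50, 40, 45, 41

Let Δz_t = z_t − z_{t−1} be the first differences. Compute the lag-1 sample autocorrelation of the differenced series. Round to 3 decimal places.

-0.626

First differences Δz: 2, 2, 7, -10, 5, -4
Mean of differences = 0.3333
Numerator Σ(Δz_t−Δz̄)(Δz_{t+1}−Δz̄) = -123.4444
Denominator Σ(Δz_t−Δz̄)² = 197.3333
r_1(Δz) = -123.4444 / 197.3333 = -0.626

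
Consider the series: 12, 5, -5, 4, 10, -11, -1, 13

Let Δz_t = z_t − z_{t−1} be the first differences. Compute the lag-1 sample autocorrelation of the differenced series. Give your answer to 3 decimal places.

First differences Δz: -7, -10, 9, 6, -21, 10, 14
Mean of differences = 0.1429
Numerator Σ(Δz_t−Δz̄)(Δz_{t+1}−Δz̄) = -161.1633
Denominator Σ(Δz_t−Δz̄)² = 1002.8571
r_1(Δz) = -161.1633 / 1002.8571 = -0.161

-0.161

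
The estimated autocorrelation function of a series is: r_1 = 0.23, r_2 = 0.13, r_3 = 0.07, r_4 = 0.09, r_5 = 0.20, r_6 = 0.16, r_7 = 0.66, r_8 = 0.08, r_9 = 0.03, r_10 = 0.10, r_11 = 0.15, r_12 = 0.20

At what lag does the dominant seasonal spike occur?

7

The largest autocorrelation is r_7 = 0.66; the remaining lags stay at or below 0.23. The elevated value at lag 1 (0.23), dropping to 0.13 at lag 2, reflects decaying short-term dependence rather than seasonality.
The dominant spike at lag 7 indicates a seasonal period of 7.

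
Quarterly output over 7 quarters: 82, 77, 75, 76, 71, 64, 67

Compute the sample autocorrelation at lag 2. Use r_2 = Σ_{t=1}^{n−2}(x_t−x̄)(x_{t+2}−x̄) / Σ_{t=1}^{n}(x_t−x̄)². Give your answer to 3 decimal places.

0.046

Mean x̄ = (82 + 77 + 75 + 76 + 71 + 64 + 67)/7 = 73.1429
Deviations from mean: 8.8571, 3.8571, 1.8571, 2.8571, -2.1429, -9.1429, -6.1429
Σ(x_t−x̄)(x_{t+2}−x̄) = (16.4490) + (11.0204) + (-3.9796) + (-26.1224) + (13.1633) = 10.5306
Denominator Σ(x_t−x̄)² = 230.8571
r_2 = 10.5306 / 230.8571 = 0.046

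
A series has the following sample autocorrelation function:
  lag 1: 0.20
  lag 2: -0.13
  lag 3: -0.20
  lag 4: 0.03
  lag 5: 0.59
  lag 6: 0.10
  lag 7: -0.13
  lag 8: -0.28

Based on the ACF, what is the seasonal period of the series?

5

The largest autocorrelation is r_5 = 0.59; the remaining lags stay at or below 0.20.
The dominant spike at lag 5 indicates a seasonal period of 5.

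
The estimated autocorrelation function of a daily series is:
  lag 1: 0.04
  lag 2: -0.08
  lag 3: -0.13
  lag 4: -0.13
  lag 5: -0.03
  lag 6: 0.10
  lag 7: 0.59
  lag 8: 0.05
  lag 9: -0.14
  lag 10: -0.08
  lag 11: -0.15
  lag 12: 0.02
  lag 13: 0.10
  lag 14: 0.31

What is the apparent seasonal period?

The largest autocorrelation is r_7 = 0.59, with a weaker echo at lag 14 (0.31); the remaining lags stay at or below 0.10.
The dominant spike at lag 7 indicates a seasonal period of 7.

7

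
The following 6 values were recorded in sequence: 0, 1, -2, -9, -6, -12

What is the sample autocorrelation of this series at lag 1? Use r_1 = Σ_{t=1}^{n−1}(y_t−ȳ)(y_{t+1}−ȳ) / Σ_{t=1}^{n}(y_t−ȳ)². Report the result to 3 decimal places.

Mean ȳ = (0 + 1 − 2 − 9 − 6 − 12)/6 = -4.6667
Deviations from mean: 4.6667, 5.6667, 2.6667, -4.3333, -1.3333, -7.3333
Numerator Σ_{t=1}^{5}(y_t−ȳ)(y_{t+1}−ȳ) = 45.5556
Denominator Σ(y_t−ȳ)² = 135.3333
r_1 = 45.5556 / 135.3333 = 0.337

0.337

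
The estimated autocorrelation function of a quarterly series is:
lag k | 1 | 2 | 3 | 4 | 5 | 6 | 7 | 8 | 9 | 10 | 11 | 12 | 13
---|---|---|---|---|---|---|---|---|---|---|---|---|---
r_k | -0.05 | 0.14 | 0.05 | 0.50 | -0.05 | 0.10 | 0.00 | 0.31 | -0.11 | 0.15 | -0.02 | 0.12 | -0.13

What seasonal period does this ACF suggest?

The largest autocorrelation is r_4 = 0.50, with a weaker echo at lag 8 (0.31); the remaining lags stay at or below 0.15.
The dominant spike at lag 4 indicates a seasonal period of 4.

4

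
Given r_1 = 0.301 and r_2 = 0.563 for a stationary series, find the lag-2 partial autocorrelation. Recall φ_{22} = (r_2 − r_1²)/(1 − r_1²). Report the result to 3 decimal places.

0.519

φ_{22} = (r_2 − r_1²) / (1 − r_1²)
r_1² = (0.301)² = 0.090601
Numerator = 0.563 − 0.0906 = 0.4724; denominator = 1 − 0.0906 = 0.9094
φ_{22} = 0.4724 / 0.9094 = 0.519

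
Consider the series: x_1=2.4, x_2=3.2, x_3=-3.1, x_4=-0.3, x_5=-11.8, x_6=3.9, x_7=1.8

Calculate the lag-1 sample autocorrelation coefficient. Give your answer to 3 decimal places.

-0.230

Mean x̄ = (2.4 + 3.2 − 3.1 − 0.3 − 11.8 + 3.9 + 1.8)/7 = -0.5571
Σ(x_t−x̄)(x_{t+1}−x̄) = (11.1104) + (-9.5539) + (-0.6539) + (-2.8910) + (-50.1110) + (10.5061) = -41.5933
Denominator Σ(x_t−x̄)² = 181.2171
r_1 = -41.5933 / 181.2171 = -0.230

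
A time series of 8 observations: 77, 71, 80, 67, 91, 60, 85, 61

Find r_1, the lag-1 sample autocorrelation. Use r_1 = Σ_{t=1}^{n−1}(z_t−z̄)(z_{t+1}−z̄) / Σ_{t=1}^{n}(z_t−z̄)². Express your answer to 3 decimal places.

Mean z̄ = (77 + 71 + 80 + 67 + 91 + 60 + 85 + 61)/8 = 74.0000
Deviations from mean: 3.0000, -3.0000, 6.0000, -7.0000, 17.0000, -14.0000, 11.0000, -13.0000
Σ(z_t−z̄)(z_{t+1}−z̄) = (-9.0000) + (-18.0000) + (-42.0000) + (-119.0000) + (-238.0000) + (-154.0000) + (-143.0000) = -723.0000
Denominator Σ(z_t−z̄)² = 878.0000
r_1 = -723.0000 / 878.0000 = -0.823

-0.823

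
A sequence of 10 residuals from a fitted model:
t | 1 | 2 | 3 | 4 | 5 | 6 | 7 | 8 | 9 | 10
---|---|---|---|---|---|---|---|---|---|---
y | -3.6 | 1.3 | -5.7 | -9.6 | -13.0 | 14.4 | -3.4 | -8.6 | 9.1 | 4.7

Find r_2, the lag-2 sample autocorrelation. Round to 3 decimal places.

-0.363

Mean ȳ = (-3.6 + 1.3 − 5.7 − 9.6 − 13.0 + 14.4 − 3.4 − 8.6 + 9.1 + 4.7)/10 = -1.4400
Numerator Σ_{t=1}^{8}(y_t−ȳ)(y_{t+2}−ȳ) = -248.5432
Denominator Σ(y_t−ȳ)² = 685.3440
r_2 = -248.5432 / 685.3440 = -0.363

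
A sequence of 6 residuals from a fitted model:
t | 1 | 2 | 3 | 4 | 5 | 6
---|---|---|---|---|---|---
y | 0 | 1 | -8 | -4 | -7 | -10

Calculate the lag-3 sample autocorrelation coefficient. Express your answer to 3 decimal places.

0.077

Mean ȳ = (0 + 1 − 8 − 4 − 7 − 10)/6 = -4.6667
Numerator Σ_{t=1}^{3}(y_t−ȳ)(y_{t+3}−ȳ) = 7.6667
Denominator Σ(y_t−ȳ)² = 99.3333
r_3 = 7.6667 / 99.3333 = 0.077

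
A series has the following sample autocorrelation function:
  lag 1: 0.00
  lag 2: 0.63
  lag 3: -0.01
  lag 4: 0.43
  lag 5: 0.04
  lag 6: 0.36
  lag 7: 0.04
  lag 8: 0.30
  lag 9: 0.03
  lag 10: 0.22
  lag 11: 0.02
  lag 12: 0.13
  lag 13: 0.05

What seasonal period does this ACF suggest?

The largest autocorrelation is r_2 = 0.63, with weaker echoes at lags 4 (0.43), 6 (0.36), 8 (0.30) and 10 (0.22); the remaining lags stay at or below 0.13.
The dominant spike at lag 2 indicates a seasonal period of 2.

2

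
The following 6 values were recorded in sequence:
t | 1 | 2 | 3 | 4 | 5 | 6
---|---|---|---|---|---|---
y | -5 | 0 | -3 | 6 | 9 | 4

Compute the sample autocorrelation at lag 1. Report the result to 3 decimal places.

Mean ȳ = (-5 + 0 − 3 + 6 + 9 + 4)/6 = 1.8333
Deviations from mean: -6.8333, -1.8333, -4.8333, 4.1667, 7.1667, 2.1667
Σ(y_t−ȳ)(y_{t+1}−ȳ) = (12.5278) + (8.8611) + (-20.1389) + (29.8611) + (15.5278) = 46.6389
Denominator Σ(y_t−ȳ)² = 146.8333
r_1 = 46.6389 / 146.8333 = 0.318

0.318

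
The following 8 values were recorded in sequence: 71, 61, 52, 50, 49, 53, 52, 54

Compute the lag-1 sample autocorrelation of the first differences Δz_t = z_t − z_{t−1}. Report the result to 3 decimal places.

0.436

First differences Δz: -10, -9, -2, -1, 4, -1, 2
Mean of differences = -2.4286
Numerator Σ(Δz_t−Δz̄)(Δz_{t+1}−Δz̄) = 72.2449
Denominator Σ(Δz_t−Δz̄)² = 165.7143
r_1(Δz) = 72.2449 / 165.7143 = 0.436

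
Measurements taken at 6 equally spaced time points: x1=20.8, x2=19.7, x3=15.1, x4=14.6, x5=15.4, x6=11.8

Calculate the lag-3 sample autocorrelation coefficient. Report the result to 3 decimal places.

Mean x̄ = (20.8 + 19.7 + 15.1 + 14.6 + 15.4 + 11.8)/6 = 16.2333
Deviations from mean: 4.5667, 3.4667, -1.1333, -1.6333, -0.8333, -4.4333
Σ(x_t−x̄)(x_{t+3}−x̄) = (-7.4589) + (-2.8889) + (5.0244) = -5.3233
Denominator Σ(x_t−x̄)² = 57.1733
r_3 = -5.3233 / 57.1733 = -0.093

-0.093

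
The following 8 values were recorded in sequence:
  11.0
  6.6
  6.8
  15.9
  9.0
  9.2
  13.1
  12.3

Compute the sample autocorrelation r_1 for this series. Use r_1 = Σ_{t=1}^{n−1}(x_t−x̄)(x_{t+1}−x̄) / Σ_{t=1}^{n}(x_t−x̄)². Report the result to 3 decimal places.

-0.171

Mean x̄ = (11.0 + 6.6 + 6.8 + 15.9 + 9.0 + 9.2 + 13.1 + 12.3)/8 = 10.4875
Numerator Σ_{t=1}^{7}(x_t−x̄)(x_{t+1}−x̄) = -12.3802
Denominator Σ(x_t−x̄)² = 72.2488
r_1 = -12.3802 / 72.2488 = -0.171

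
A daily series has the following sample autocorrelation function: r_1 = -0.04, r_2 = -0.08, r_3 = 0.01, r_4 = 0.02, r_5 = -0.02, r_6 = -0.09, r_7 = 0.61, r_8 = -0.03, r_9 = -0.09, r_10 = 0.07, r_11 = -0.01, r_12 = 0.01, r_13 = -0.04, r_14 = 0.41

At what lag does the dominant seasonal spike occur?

7

The largest autocorrelation is r_7 = 0.61, with a weaker echo at lag 14 (0.41); the remaining lags stay at or below 0.07.
The dominant spike at lag 7 indicates a seasonal period of 7.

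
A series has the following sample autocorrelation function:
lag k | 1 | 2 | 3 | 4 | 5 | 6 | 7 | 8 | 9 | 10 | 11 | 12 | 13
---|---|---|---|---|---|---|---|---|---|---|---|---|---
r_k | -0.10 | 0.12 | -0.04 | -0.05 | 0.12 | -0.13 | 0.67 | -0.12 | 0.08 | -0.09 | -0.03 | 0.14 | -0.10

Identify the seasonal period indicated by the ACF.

The largest autocorrelation is r_7 = 0.67; the remaining lags stay at or below 0.14.
The dominant spike at lag 7 indicates a seasonal period of 7.

7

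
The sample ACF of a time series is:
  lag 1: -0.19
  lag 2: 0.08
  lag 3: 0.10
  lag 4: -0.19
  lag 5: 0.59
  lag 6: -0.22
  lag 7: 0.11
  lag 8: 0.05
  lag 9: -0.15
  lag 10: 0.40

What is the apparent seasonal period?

5

The largest autocorrelation is r_5 = 0.59, with a weaker echo at lag 10 (0.40); the remaining lags stay at or below 0.11.
The dominant spike at lag 5 indicates a seasonal period of 5.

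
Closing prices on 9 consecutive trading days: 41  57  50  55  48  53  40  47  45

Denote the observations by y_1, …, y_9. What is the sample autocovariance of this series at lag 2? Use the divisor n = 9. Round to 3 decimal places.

Mean ȳ = (41 + 57 + 50 + 55 + 48 + 53 + 40 + 47 + 45)/9 = 48.4444
Σ_{t=1}^{7}(y_t−ȳ)(y_{t+2}−ȳ) = 99.9383
γ_2 = 99.9383 / 9 = 11.104

11.104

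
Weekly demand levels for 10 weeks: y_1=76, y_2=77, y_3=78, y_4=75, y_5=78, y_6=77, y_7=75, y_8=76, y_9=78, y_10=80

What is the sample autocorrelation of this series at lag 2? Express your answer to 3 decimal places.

-0.318

Mean ȳ = (76 + 77 + 78 + 75 + 78 + 77 + 75 + 76 + 78 + 80)/10 = 77.0000
Numerator Σ_{t=1}^{8}(y_t−ȳ)(y_{t+2}−ȳ) = -7.0000
Denominator Σ(y_t−ȳ)² = 22.0000
r_2 = -7.0000 / 22.0000 = -0.318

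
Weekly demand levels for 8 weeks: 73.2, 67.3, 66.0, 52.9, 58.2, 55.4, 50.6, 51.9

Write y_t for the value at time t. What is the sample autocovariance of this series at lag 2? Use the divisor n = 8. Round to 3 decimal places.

12.320

Mean ȳ = (73.2 + 67.3 + 66.0 + 52.9 + 58.2 + 55.4 + 50.6 + 51.9)/8 = 59.4375
Σ_{t=1}^{6}(y_t−ȳ)(y_{t+2}−ȳ) = 98.5584
γ_2 = 98.5584 / 8 = 12.320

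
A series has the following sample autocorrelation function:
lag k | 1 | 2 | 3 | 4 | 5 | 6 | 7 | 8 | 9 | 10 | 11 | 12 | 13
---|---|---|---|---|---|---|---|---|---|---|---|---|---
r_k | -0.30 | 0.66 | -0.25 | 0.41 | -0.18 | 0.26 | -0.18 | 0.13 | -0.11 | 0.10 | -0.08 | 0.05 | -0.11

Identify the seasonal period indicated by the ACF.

2

The largest autocorrelation is r_2 = 0.66, with weaker echoes at lags 4 (0.41) and 6 (0.26); the remaining lags stay at or below 0.13.
The dominant spike at lag 2 indicates a seasonal period of 2.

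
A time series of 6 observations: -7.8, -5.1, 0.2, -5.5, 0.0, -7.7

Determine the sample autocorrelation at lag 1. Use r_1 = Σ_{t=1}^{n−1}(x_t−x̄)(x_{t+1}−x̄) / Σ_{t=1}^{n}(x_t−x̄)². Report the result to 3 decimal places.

-0.400

Mean x̄ = (-7.8 − 5.1 + 0.2 − 5.5 + 0.0 − 7.7)/6 = -4.3167
Deviations from mean: -3.4833, -0.7833, 4.5167, -1.1833, 4.3167, -3.3833
Numerator Σ_{t=1}^{5}(x_t−x̄)(x_{t+1}−x̄) = -25.8669
Denominator Σ(x_t−x̄)² = 64.6283
r_1 = -25.8669 / 64.6283 = -0.400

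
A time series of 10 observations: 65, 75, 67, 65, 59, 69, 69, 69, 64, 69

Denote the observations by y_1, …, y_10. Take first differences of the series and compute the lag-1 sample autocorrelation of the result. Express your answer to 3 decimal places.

-0.376

First differences Δy: 10, -8, -2, -6, 10, 0, 0, -5, 5
Mean of differences = 0.4444
Numerator Σ(Δy_t−Δȳ)(Δy_{t+1}−Δȳ) = -132.3086
Denominator Σ(Δy_t−Δȳ)² = 352.2222
r_1(Δy) = -132.3086 / 352.2222 = -0.376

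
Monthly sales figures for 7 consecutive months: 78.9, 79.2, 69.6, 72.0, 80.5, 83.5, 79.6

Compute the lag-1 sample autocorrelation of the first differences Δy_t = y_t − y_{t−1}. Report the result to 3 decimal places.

0.040

First differences Δy: 0.3, -9.6, 2.4, 8.5, 3.0, -3.9
Mean of differences = 0.1167
Numerator Σ(Δy_t−Δȳ)(Δy_{t+1}−Δȳ) = 7.7647
Denominator Σ(Δy_t−Δȳ)² = 194.3883
r_1(Δy) = 7.7647 / 194.3883 = 0.040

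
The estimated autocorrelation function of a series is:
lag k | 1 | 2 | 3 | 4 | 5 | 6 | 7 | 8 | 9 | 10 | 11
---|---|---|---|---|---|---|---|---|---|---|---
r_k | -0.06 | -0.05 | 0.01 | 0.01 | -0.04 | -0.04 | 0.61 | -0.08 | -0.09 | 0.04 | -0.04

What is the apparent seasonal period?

The largest autocorrelation is r_7 = 0.61; the remaining lags stay at or below 0.04.
The dominant spike at lag 7 indicates a seasonal period of 7.

7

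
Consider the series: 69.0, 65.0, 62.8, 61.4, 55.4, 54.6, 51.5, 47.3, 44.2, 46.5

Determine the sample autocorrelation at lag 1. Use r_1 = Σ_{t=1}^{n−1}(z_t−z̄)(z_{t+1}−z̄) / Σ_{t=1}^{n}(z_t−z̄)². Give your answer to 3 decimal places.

0.722

Mean z̄ = (69.0 + 65.0 + 62.8 + 61.4 + 55.4 + 54.6 + 51.5 + 47.3 + 44.2 + 46.5)/10 = 55.7700
Numerator Σ_{t=1}^{9}(z_t−z̄)(z_{t+1}−z̄) = 471.3431
Denominator Σ(z_t−z̄)² = 652.6210
r_1 = 471.3431 / 652.6210 = 0.722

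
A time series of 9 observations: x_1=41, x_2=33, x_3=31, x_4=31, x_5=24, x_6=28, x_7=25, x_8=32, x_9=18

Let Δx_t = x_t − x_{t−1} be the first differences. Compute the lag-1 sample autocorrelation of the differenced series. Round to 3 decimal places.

-0.480

First differences Δx: -8, -2, 0, -7, 4, -3, 7, -14
Mean of differences = -2.8750
Numerator Σ(Δx_t−Δx̄)(Δx_{t+1}−Δx̄) = -154.1406
Denominator Σ(Δx_t−Δx̄)² = 320.8750
r_1(Δx) = -154.1406 / 320.8750 = -0.480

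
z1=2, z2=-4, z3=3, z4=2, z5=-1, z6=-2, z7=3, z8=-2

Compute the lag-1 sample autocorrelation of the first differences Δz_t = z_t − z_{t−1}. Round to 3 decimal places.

-0.482

First differences Δz: -6, 7, -1, -3, -1, 5, -5
Mean of differences = -0.5714
Numerator Σ(Δz_t−Δz̄)(Δz_{t+1}−Δz̄) = -69.3265
Denominator Σ(Δz_t−Δz̄)² = 143.7143
r_1(Δz) = -69.3265 / 143.7143 = -0.482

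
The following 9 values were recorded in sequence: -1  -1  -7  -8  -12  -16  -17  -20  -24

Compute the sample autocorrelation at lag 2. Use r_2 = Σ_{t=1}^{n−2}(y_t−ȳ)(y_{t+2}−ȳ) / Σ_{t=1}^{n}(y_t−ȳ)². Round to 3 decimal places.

0.329

Mean ȳ = (-1 − 1 − 7 − 8 − 12 − 16 − 17 − 20 − 24)/9 = -11.7778
Σ(y_t−ȳ)(y_{t+2}−ȳ) = (51.4938) + (40.7160) + (-1.0617) + (-15.9506) + (1.1605) + (34.7160) + (63.8272) = 174.9012
Denominator Σ(y_t−ȳ)² = 531.5556
r_2 = 174.9012 / 531.5556 = 0.329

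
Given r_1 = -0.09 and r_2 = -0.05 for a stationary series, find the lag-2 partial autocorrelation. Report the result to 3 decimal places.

φ_{22} = (r_2 − r_1²) / (1 − r_1²)
r_1² = (-0.09)² = 0.0081
Numerator = -0.05 − 0.0081 = -0.0581; denominator = 1 − 0.0081 = 0.9919
φ_{22} = -0.0581 / 0.9919 = -0.059

-0.059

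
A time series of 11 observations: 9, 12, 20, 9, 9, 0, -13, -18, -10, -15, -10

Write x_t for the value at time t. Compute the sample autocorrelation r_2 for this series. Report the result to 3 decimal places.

Mean x̄ = (9 + 12 + 20 + 9 + 9 + 0 − 13 − 18 − 10 − 15 − 10)/11 = -0.6364
Numerator Σ_{t=1}^{9}(x_t−x̄)(x_{t+2}−x̄) = 848.2810
Denominator Σ(x_t−x̄)² = 1700.5455
r_2 = 848.2810 / 1700.5455 = 0.499

0.499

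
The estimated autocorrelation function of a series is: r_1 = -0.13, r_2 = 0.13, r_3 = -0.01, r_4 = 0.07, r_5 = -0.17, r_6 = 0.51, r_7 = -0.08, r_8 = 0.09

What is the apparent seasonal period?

The largest autocorrelation is r_6 = 0.51; the remaining lags stay at or below 0.13.
The dominant spike at lag 6 indicates a seasonal period of 6.

6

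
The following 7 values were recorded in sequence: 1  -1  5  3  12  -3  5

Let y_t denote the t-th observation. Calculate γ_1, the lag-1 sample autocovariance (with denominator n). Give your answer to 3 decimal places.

Mean ȳ = (1 − 1 + 5 + 3 + 12 − 3 + 5)/7 = 3.1429
Σ_{t=1}^{6}(y_t−ȳ)(y_{t+1}−ȳ) = -66.1633
γ_1 = -66.1633 / 7 = -9.452

-9.452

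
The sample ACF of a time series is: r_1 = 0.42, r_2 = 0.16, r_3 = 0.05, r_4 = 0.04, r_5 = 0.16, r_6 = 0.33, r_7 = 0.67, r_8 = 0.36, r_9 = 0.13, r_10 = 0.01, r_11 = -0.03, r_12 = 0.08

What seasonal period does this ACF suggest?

The largest autocorrelation is r_7 = 0.67; the remaining lags stay at or below 0.42. The elevated value at lag 1 (0.42), dropping to 0.16 at lag 2, reflects decaying short-term dependence rather than seasonality.
The dominant spike at lag 7 indicates a seasonal period of 7.

7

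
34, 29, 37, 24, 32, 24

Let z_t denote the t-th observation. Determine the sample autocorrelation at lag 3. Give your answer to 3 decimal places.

Mean z̄ = (34 + 29 + 37 + 24 + 32 + 24)/6 = 30.0000
Σ(z_t−z̄)(z_{t+3}−z̄) = (-24.0000) + (-2.0000) + (-42.0000) = -68.0000
Denominator Σ(z_t−z̄)² = 142.0000
r_3 = -68.0000 / 142.0000 = -0.479

-0.479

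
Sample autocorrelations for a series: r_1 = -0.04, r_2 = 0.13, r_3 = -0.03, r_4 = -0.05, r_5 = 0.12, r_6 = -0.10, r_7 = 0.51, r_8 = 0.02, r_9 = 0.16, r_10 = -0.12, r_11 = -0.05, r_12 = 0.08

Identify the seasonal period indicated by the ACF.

The largest autocorrelation is r_7 = 0.51; the remaining lags stay at or below 0.16.
The dominant spike at lag 7 indicates a seasonal period of 7.

7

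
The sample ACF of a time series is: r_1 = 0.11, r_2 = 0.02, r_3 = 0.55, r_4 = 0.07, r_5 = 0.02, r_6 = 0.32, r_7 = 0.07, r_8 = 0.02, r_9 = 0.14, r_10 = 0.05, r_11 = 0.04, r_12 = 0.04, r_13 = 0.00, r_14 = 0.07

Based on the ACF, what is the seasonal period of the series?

The largest autocorrelation is r_3 = 0.55, with a weaker echo at lag 6 (0.32); the remaining lags stay at or below 0.14.
The dominant spike at lag 3 indicates a seasonal period of 3.

3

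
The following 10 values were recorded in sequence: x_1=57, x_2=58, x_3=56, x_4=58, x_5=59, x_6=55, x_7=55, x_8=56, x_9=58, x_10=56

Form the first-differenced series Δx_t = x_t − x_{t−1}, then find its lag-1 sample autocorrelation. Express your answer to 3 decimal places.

-0.287

First differences Δx: 1, -2, 2, 1, -4, 0, 1, 2, -2
Mean of differences = -0.1111
Numerator Σ(Δx_t−Δx̄)(Δx_{t+1}−Δx̄) = -10.0123
Denominator Σ(Δx_t−Δx̄)² = 34.8889
r_1(Δx) = -10.0123 / 34.8889 = -0.287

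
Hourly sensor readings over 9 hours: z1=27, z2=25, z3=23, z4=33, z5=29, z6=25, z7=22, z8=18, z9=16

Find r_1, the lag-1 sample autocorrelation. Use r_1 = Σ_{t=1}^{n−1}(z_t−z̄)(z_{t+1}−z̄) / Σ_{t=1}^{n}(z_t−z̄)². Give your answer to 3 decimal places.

0.449

Mean z̄ = (27 + 25 + 23 + 33 + 29 + 25 + 22 + 18 + 16)/9 = 24.2222
Numerator Σ_{t=1}^{8}(z_t−z̄)(z_{t+1}−z̄) = 99.3951
Denominator Σ(z_t−z̄)² = 221.5556
r_1 = 99.3951 / 221.5556 = 0.449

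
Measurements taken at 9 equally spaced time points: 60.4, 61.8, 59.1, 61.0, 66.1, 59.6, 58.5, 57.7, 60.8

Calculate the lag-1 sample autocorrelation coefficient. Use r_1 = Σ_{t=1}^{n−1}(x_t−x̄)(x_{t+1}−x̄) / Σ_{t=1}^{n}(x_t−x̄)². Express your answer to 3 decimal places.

Mean x̄ = (60.4 + 61.8 + 59.1 + 61.0 + 66.1 + 59.6 + 58.5 + 57.7 + 60.8)/9 = 60.5556
Numerator Σ_{t=1}^{8}(x_t−x̄)(x_{t+1}−x̄) = 1.6502
Denominator Σ(x_t−x̄)² = 47.9822
r_1 = 1.6502 / 47.9822 = 0.034

0.034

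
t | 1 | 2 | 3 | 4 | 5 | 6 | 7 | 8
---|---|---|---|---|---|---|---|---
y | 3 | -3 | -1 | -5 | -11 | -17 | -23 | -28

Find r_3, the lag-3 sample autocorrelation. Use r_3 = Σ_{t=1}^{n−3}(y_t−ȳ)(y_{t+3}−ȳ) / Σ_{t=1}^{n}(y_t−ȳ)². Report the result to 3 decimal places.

Mean ȳ = (3 − 3 − 1 − 5 − 11 − 17 − 23 − 28)/8 = -10.6250
Deviations from mean: 13.6250, 7.6250, 9.6250, 5.6250, -0.3750, -6.3750, -12.3750, -17.3750
Σ(y_t−ȳ)(y_{t+3}−ȳ) = (76.6406) + (-2.8594) + (-61.3594) + (-69.6094) + (6.5156) = -50.6719
Denominator Σ(y_t−ȳ)² = 863.8750
r_3 = -50.6719 / 863.8750 = -0.059

-0.059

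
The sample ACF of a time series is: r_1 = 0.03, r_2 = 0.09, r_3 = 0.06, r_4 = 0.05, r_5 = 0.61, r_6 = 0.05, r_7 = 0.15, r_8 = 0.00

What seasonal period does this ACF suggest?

5

The largest autocorrelation is r_5 = 0.61; the remaining lags stay at or below 0.15.
The dominant spike at lag 5 indicates a seasonal period of 5.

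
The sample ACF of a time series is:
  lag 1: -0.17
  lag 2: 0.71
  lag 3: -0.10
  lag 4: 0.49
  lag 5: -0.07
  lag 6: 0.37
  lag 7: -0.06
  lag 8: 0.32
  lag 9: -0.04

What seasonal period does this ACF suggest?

2

The largest autocorrelation is r_2 = 0.71, with weaker echoes at lags 4 (0.49), 6 (0.37) and 8 (0.32); the remaining lags stay at or below -0.04.
The dominant spike at lag 2 indicates a seasonal period of 2.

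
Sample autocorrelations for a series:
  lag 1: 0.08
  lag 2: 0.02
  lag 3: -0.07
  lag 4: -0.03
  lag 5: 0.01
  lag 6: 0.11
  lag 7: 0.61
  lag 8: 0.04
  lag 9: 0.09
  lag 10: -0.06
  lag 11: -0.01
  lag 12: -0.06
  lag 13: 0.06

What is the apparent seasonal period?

7

The largest autocorrelation is r_7 = 0.61; the remaining lags stay at or below 0.11.
The dominant spike at lag 7 indicates a seasonal period of 7.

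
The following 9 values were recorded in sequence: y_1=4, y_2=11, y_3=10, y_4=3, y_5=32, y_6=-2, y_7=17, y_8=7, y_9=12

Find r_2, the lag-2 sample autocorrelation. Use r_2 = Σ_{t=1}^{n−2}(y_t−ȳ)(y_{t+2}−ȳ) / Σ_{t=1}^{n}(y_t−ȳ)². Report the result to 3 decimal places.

0.357

Mean ȳ = (4 + 11 + 10 + 3 + 32 − 2 + 17 + 7 + 12)/9 = 10.4444
Numerator Σ_{t=1}^{7}(y_t−ȳ)(y_{t+2}−ȳ) = 276.1605
Denominator Σ(y_t−ȳ)² = 774.2222
r_2 = 276.1605 / 774.2222 = 0.357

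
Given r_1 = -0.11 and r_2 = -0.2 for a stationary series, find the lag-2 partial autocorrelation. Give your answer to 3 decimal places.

φ_{22} = (r_2 − r_1²) / (1 − r_1²)
r_1² = (-0.11)² = 0.0121
Numerator = -0.2 − 0.0121 = -0.2121; denominator = 1 − 0.0121 = 0.9879
φ_{22} = -0.2121 / 0.9879 = -0.215

-0.215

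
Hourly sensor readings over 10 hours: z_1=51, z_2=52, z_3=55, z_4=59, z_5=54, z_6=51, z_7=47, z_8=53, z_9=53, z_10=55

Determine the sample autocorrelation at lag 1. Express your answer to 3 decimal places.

Mean z̄ = (51 + 52 + 55 + 59 + 54 + 51 + 47 + 53 + 53 + 55)/10 = 53.0000
Numerator Σ_{t=1}^{9}(z_t−z̄)(z_{t+1}−z̄) = 28.0000
Denominator Σ(z_t−z̄)² = 90.0000
r_1 = 28.0000 / 90.0000 = 0.311

0.311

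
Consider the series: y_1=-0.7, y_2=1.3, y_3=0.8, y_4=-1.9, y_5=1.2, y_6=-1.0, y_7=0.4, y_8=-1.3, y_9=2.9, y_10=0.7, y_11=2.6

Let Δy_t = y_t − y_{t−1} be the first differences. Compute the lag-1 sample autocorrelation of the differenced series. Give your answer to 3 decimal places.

First differences Δy: 2.0, -0.5, -2.7, 3.1, -2.2, 1.4, -1.7, 4.2, -2.2, 1.9
Mean of differences = 0.3300
Numerator Σ(Δy_t−Δȳ)(Δy_{t+1}−Δȳ) = -40.7709
Denominator Σ(Δy_t−Δȳ)² = 55.8410
r_1(Δy) = -40.7709 / 55.8410 = -0.730

-0.730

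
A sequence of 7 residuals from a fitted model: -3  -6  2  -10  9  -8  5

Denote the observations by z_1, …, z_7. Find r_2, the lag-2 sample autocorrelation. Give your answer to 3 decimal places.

Mean z̄ = (-3 − 6 + 2 − 10 + 9 − 8 + 5)/7 = -1.5714
Deviations from mean: -1.4286, -4.4286, 3.5714, -8.4286, 10.5714, -6.4286, 6.5714
Σ(z_t−z̄)(z_{t+2}−z̄) = (-5.1020) + (37.3265) + (37.7551) + (54.1837) + (69.4694) = 193.6327
Denominator Σ(z_t−z̄)² = 301.7143
r_2 = 193.6327 / 301.7143 = 0.642

0.642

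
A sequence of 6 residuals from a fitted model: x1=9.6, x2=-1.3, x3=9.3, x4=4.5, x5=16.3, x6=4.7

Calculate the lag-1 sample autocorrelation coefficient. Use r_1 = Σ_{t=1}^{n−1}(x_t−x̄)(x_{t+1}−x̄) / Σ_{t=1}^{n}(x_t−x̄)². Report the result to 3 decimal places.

-0.510

Mean x̄ = (9.6 − 1.3 + 9.3 + 4.5 + 16.3 + 4.7)/6 = 7.1833
Σ(x_t−x̄)(x_{t+1}−x̄) = (-20.5014) + (-17.9564) + (-5.6797) + (-24.4631) + (-22.6397) = -91.2403
Denominator Σ(x_t−x̄)² = 178.7683
r_1 = -91.2403 / 178.7683 = -0.510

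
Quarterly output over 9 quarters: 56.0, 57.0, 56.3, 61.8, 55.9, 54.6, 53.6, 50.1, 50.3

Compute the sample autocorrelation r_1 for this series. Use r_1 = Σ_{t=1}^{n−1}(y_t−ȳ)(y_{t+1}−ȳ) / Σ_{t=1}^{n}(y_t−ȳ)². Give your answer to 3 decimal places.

Mean ȳ = (56.0 + 57.0 + 56.3 + 61.8 + 55.9 + 54.6 + 53.6 + 50.1 + 50.3)/9 = 55.0667
Numerator Σ_{t=1}^{8}(y_t−ȳ)(y_{t+1}−ȳ) = 49.3589
Denominator Σ(y_t−ȳ)² = 101.9200
r_1 = 49.3589 / 101.9200 = 0.484

0.484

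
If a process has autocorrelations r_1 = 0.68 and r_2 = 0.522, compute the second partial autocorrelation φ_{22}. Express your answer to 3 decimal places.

0.111

φ_{22} = (r_2 − r_1²) / (1 − r_1²)
r_1² = (0.68)² = 0.4624
Numerator = 0.522 − 0.4624 = 0.0596; denominator = 1 − 0.4624 = 0.5376
φ_{22} = 0.0596 / 0.5376 = 0.111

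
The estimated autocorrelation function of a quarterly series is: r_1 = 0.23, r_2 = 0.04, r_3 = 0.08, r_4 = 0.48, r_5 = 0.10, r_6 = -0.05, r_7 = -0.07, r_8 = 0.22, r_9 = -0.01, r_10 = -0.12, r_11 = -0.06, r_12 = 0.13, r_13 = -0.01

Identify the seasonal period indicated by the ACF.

4

The largest autocorrelation is r_4 = 0.48; the remaining lags stay at or below 0.23. The elevated value at lag 1 (0.23), dropping to 0.04 at lag 2, reflects decaying short-term dependence rather than seasonality.
The dominant spike at lag 4 indicates a seasonal period of 4.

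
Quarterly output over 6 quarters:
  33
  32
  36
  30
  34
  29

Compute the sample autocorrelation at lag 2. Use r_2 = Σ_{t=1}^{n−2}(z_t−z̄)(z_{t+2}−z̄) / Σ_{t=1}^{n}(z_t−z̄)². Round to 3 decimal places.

Mean z̄ = (33 + 32 + 36 + 30 + 34 + 29)/6 = 32.3333
Deviations from mean: 0.6667, -0.3333, 3.6667, -2.3333, 1.6667, -3.3333
Σ(z_t−z̄)(z_{t+2}−z̄) = (2.4444) + (0.7778) + (6.1111) + (7.7778) = 17.1111
Denominator Σ(z_t−z̄)² = 33.3333
r_2 = 17.1111 / 33.3333 = 0.513

0.513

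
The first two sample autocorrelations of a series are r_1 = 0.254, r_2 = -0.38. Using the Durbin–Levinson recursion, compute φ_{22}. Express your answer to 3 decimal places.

-0.475

φ_{22} = (r_2 − r_1²) / (1 − r_1²)
r_1² = (0.254)² = 0.064516
Numerator = -0.38 − 0.0645 = -0.4445; denominator = 1 − 0.0645 = 0.9355
φ_{22} = -0.4445 / 0.9355 = -0.475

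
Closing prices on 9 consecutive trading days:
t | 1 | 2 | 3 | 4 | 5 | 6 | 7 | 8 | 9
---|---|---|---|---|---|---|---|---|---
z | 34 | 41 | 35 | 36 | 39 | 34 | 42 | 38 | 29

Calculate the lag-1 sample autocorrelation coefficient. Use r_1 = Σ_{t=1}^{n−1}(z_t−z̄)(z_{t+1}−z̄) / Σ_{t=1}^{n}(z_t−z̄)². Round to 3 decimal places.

-0.315

Mean z̄ = (34 + 41 + 35 + 36 + 39 + 34 + 42 + 38 + 29)/9 = 36.4444
Numerator Σ_{t=1}^{8}(z_t−z̄)(z_{t+1}−z̄) = -40.9753
Denominator Σ(z_t−z̄)² = 130.2222
r_1 = -40.9753 / 130.2222 = -0.315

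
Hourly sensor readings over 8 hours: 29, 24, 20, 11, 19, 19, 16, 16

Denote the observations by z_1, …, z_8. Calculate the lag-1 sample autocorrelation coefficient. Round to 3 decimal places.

0.276

Mean z̄ = (29 + 24 + 20 + 11 + 19 + 19 + 16 + 16)/8 = 19.2500
Deviations from mean: 9.7500, 4.7500, 0.7500, -8.2500, -0.2500, -0.2500, -3.2500, -3.2500
Σ(z_t−z̄)(z_{t+1}−z̄) = (46.3125) + (3.5625) + (-6.1875) + (2.0625) + (0.0625) + (0.8125) + (10.5625) = 57.1875
Denominator Σ(z_t−z̄)² = 207.5000
r_1 = 57.1875 / 207.5000 = 0.276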